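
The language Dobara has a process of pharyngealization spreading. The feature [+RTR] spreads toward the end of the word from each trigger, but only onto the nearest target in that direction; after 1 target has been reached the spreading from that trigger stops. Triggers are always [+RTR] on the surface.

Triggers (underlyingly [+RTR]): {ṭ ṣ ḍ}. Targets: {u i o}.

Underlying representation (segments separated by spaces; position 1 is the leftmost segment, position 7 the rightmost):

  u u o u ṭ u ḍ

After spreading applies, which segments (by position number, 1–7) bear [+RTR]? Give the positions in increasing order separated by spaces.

From /ṭ/ at 5 rightward: 6 /u/ → [+RTR]; bound reached.
From /ḍ/ at 7 rightward: word edge.
Targets with no active source: positions 1 2 3 4 stay [-emphatic].

5 6 7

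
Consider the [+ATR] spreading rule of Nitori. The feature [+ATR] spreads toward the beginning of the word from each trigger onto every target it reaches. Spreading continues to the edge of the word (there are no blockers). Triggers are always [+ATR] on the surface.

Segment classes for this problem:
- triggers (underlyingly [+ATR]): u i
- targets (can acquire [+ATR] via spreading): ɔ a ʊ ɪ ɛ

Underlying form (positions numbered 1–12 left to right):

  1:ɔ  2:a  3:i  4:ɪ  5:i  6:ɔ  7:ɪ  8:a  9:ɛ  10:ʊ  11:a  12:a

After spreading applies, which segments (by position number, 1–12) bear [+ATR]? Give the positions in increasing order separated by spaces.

1 2 3 4 5

From /i/ at 3 leftward: 2 /a/ → [+ATR]; 1 /ɔ/ → [+ATR]; word edge.
From /i/ at 5 leftward: 4 /ɪ/ → [+ATR]; 3 /i/ is itself a trigger — this domain ends here.
Targets with no active source: positions 6 7 8 9 10 11 12 stay [-ATR].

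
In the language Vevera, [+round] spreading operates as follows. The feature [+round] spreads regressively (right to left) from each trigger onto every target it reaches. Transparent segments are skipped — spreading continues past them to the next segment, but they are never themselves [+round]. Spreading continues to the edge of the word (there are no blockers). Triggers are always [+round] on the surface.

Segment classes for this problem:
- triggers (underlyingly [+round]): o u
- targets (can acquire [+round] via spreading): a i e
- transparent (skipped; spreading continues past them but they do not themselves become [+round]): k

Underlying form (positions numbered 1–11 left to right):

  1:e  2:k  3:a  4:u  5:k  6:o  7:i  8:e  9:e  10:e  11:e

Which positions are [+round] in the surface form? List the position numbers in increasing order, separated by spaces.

From /u/ at 4 leftward: 3 /a/ → [+round]; 2 /k/ transparent; 1 /e/ → [+round]; word edge.
From /o/ at 6 leftward: 5 /k/ transparent; 4 /u/ is itself a trigger — this domain ends here.
Targets with no active source: positions 7 8 9 10 11 stay [-round].

1 3 4 6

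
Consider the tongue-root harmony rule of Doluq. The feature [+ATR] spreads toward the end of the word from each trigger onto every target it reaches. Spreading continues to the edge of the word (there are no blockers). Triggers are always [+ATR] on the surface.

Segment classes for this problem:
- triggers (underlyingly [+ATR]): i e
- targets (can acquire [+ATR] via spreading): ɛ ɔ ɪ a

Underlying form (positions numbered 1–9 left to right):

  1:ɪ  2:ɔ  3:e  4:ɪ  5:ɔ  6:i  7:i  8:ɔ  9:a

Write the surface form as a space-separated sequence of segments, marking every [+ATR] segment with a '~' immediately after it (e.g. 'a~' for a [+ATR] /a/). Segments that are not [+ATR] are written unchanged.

ɪ ɔ e~ ɪ~ ɔ~ i~ i~ ɔ~ a~

From /e/ at 3 rightward: 4 /ɪ/ → [+ATR]; 5 /ɔ/ → [+ATR]; 6 /i/ is itself a trigger — this domain ends here.
From /i/ at 6 rightward: 7 /i/ is itself a trigger — this domain ends here.
From /i/ at 7 rightward: 8 /ɔ/ → [+ATR]; 9 /a/ → [+ATR]; word edge.
Targets with no active source: positions 1 2 stay [-ATR].
[+ATR] positions on the surface: 3 4 5 6 7 8 9.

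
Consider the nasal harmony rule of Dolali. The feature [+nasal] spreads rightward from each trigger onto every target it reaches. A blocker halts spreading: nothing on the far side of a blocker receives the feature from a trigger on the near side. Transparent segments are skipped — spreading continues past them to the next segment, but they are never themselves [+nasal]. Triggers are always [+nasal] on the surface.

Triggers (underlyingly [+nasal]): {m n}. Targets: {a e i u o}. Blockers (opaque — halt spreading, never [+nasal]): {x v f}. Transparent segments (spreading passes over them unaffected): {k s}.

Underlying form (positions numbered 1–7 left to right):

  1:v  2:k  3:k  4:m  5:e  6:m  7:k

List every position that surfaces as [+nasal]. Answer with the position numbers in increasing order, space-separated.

4 5 6

From /m/ at 4 rightward: 5 /e/ → [+nasal]; 6 /m/ is itself a trigger — this domain ends here.
From /m/ at 6 rightward: 7 /k/ transparent; word edge.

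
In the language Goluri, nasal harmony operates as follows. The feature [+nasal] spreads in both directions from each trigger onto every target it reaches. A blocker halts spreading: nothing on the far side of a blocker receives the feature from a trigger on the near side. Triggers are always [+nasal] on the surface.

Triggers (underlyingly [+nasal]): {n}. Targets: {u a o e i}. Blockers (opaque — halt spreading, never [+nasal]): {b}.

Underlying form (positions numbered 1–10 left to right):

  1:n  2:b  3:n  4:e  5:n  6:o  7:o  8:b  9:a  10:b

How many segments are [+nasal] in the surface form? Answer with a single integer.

From /n/ at 1 rightward: 2 /b/ blocks.
From /n/ at 1 leftward: word edge.
From /n/ at 3 rightward: 4 /e/ → [+nasal]; 5 /n/ is itself a trigger — this domain ends here.
From /n/ at 3 leftward: 2 /b/ blocks.
From /n/ at 5 rightward: 6 /o/ → [+nasal]; 7 /o/ → [+nasal]; 8 /b/ blocks.
From /n/ at 5 leftward: 4 /e/ → [+nasal]; 3 /n/ is itself a trigger — this domain ends here.
Target with no active source: position 9 stays [-nasal].
[+nasal] positions on the surface: 1 3 4 5 6 7.

6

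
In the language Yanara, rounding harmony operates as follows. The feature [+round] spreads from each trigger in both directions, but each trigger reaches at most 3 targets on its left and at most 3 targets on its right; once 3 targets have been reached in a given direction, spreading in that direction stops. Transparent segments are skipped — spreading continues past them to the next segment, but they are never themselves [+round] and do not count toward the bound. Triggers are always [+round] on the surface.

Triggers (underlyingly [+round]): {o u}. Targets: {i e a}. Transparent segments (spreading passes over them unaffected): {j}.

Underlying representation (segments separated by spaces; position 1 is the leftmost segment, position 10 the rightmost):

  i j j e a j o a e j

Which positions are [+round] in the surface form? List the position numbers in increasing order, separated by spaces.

1 4 5 7 8 9

From /o/ at 7 rightward: 8 /a/ → [+round]; 9 /e/ → [+round]; 10 /j/ transparent; word edge.
From /o/ at 7 leftward: 6 /j/ transparent; 5 /a/ → [+round]; 4 /e/ → [+round]; 3 /j/ transparent; 2 /j/ transparent; 1 /i/ → [+round]; bound reached.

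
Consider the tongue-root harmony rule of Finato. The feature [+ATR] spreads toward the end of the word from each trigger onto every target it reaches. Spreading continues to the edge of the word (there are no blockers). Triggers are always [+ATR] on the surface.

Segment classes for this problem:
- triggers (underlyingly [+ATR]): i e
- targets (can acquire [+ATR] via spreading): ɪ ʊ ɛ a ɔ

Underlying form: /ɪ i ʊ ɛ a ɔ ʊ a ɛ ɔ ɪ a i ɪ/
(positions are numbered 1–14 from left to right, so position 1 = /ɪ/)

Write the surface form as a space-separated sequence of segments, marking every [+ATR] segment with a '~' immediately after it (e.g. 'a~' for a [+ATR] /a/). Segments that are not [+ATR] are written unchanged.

From /i/ at 2 rightward: 3 /ʊ/ → [+ATR]; 4 /ɛ/ → [+ATR]; 5 /a/ → [+ATR]; 6 /ɔ/ → [+ATR]; 7 /ʊ/ → [+ATR]; 8 /a/ → [+ATR]; 9 /ɛ/ → [+ATR]; 10 /ɔ/ → [+ATR]; 11 /ɪ/ → [+ATR]; 12 /a/ → [+ATR]; 13 /i/ is itself a trigger — this domain ends here.
From /i/ at 13 rightward: 14 /ɪ/ → [+ATR]; word edge.
Target with no active source: position 1 stays [-ATR].
[+ATR] positions on the surface: 2 3 4 5 6 7 8 9 10 11 12 13 14.

ɪ i~ ʊ~ ɛ~ a~ ɔ~ ʊ~ a~ ɛ~ ɔ~ ɪ~ a~ i~ ɪ~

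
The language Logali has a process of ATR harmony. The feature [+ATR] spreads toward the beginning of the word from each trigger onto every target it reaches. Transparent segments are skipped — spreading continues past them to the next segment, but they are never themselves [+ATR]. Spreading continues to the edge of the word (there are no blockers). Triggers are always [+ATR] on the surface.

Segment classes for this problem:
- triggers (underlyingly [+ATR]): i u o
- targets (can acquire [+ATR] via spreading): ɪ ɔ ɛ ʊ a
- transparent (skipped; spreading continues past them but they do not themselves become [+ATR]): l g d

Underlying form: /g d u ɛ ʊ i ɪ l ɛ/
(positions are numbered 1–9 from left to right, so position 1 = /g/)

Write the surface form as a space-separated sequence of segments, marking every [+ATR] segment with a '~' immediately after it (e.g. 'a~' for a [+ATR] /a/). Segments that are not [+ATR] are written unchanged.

g d u~ ɛ~ ʊ~ i~ ɪ l ɛ

From /u/ at 3 leftward: 2 /d/ transparent; 1 /g/ transparent; word edge.
From /i/ at 6 leftward: 5 /ʊ/ → [+ATR]; 4 /ɛ/ → [+ATR]; 3 /u/ is itself a trigger — this domain ends here.
Targets with no active source: positions 7 9 stay [-ATR].
[+ATR] positions on the surface: 3 4 5 6.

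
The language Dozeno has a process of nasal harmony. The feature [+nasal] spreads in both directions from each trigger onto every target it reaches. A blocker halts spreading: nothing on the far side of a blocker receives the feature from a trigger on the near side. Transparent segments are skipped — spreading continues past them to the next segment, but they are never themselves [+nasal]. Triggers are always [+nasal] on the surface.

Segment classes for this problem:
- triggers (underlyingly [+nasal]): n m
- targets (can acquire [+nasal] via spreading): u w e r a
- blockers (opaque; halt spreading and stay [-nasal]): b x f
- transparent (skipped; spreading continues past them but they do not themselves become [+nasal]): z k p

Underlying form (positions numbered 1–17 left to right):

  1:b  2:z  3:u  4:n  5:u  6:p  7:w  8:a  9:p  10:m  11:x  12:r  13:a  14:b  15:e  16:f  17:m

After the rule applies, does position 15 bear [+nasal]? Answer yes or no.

no

From /n/ at 4 rightward: 5 /u/ → [+nasal]; 6 /p/ transparent; 7 /w/ → [+nasal]; 8 /a/ → [+nasal]; 9 /p/ transparent; 10 /m/ is itself a trigger — this domain ends here.
From /n/ at 4 leftward: 3 /u/ → [+nasal]; 2 /z/ transparent; 1 /b/ blocks.
From /m/ at 10 rightward: 11 /x/ blocks.
From /m/ at 10 leftward: 9 /p/ transparent; 8 /a/ → [+nasal]; 7 /w/ → [+nasal]; 6 /p/ transparent; 5 /u/ → [+nasal]; 4 /n/ is itself a trigger — this domain ends here.
From /m/ at 17 rightward: word edge.
From /m/ at 17 leftward: 16 /f/ blocks.
Targets with no active source: positions 12 13 15 stay [-nasal].
[+nasal] positions on the surface: 3 4 5 7 8 10 17.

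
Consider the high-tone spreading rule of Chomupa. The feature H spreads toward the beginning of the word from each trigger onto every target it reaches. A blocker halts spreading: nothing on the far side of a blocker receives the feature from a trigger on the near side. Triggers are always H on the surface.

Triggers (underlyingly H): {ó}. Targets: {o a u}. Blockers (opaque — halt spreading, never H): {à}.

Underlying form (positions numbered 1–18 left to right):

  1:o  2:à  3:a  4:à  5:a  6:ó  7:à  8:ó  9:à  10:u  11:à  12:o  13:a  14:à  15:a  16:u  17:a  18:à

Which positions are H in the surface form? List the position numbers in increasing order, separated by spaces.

5 6 8

From /ó/ at 6 leftward: 5 /a/ → H; 4 /à/ blocks.
From /ó/ at 8 leftward: 7 /à/ blocks.
Targets with no active source: positions 1 3 10 12 13 15 16 17 stay [-high tone].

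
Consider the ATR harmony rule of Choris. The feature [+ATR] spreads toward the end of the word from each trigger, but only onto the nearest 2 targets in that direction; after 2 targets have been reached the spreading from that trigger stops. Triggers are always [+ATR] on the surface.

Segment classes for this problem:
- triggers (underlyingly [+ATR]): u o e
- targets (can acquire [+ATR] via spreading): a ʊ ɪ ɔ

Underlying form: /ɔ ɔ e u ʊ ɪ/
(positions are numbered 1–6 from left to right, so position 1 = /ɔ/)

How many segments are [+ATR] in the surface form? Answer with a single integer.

4

From /e/ at 3 rightward: 4 /u/ is itself a trigger — this domain ends here.
From /u/ at 4 rightward: 5 /ʊ/ → [+ATR]; 6 /ɪ/ → [+ATR]; bound reached.
Targets with no active source: positions 1 2 stay [-ATR].
[+ATR] positions on the surface: 3 4 5 6.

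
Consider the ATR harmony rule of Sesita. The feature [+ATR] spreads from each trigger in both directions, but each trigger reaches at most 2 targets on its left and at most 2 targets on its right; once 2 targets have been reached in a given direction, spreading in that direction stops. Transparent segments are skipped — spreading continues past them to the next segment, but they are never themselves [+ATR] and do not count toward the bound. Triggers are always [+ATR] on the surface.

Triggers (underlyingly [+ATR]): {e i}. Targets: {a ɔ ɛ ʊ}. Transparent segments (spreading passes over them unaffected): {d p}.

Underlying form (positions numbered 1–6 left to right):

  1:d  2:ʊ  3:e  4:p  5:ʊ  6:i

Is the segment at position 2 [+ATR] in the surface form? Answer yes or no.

From /e/ at 3 rightward: 4 /p/ transparent; 5 /ʊ/ → [+ATR]; 6 /i/ is itself a trigger — this domain ends here.
From /e/ at 3 leftward: 2 /ʊ/ → [+ATR]; 1 /d/ transparent; word edge.
From /i/ at 6 rightward: word edge.
From /i/ at 6 leftward: 5 /ʊ/ → [+ATR]; 4 /p/ transparent; 3 /e/ is itself a trigger — this domain ends here.
[+ATR] positions on the surface: 2 3 5 6.

yes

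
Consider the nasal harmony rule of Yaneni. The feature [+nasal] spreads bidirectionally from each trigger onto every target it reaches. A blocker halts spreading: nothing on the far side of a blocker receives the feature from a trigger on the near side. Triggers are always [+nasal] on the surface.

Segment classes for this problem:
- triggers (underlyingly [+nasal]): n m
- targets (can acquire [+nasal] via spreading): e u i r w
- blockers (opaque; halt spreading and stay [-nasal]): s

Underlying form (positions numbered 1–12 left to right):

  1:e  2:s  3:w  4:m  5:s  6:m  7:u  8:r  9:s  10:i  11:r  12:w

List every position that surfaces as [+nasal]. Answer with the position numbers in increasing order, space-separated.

From /m/ at 4 rightward: 5 /s/ blocks.
From /m/ at 4 leftward: 3 /w/ → [+nasal]; 2 /s/ blocks.
From /m/ at 6 rightward: 7 /u/ → [+nasal]; 8 /r/ → [+nasal]; 9 /s/ blocks.
From /m/ at 6 leftward: 5 /s/ blocks.
Targets with no active source: positions 1 10 11 12 stay [-nasal].

3 4 6 7 8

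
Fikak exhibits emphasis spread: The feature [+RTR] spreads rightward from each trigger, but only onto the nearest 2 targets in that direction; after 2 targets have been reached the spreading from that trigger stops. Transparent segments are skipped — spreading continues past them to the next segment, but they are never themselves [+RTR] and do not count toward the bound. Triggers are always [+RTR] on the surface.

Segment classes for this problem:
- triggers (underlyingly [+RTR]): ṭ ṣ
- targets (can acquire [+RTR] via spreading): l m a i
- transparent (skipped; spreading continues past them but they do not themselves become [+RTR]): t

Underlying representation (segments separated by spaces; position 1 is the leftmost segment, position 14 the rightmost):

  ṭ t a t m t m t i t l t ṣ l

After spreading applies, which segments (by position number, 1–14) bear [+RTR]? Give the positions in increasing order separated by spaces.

1 3 5 13 14

From /ṭ/ at 1 rightward: 2 /t/ transparent; 3 /a/ → [+RTR]; 4 /t/ transparent; 5 /m/ → [+RTR]; bound reached.
From /ṣ/ at 13 rightward: 14 /l/ → [+RTR]; word edge.
Targets with no active source: positions 7 9 11 stay [-emphatic].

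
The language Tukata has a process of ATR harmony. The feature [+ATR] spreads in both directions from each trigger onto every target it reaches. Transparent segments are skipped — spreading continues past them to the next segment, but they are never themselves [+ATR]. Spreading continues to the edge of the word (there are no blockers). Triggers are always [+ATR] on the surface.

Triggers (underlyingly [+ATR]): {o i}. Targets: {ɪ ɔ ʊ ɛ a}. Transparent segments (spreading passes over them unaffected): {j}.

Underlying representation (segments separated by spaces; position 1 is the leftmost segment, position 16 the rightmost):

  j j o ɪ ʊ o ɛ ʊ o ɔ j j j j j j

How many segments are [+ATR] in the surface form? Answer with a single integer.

8

From /o/ at 3 rightward: 4 /ɪ/ → [+ATR]; 5 /ʊ/ → [+ATR]; 6 /o/ is itself a trigger — this domain ends here.
From /o/ at 3 leftward: 2 /j/ transparent; 1 /j/ transparent; word edge.
From /o/ at 6 rightward: 7 /ɛ/ → [+ATR]; 8 /ʊ/ → [+ATR]; 9 /o/ is itself a trigger — this domain ends here.
From /o/ at 6 leftward: 5 /ʊ/ → [+ATR]; 4 /ɪ/ → [+ATR]; 3 /o/ is itself a trigger — this domain ends here.
From /o/ at 9 rightward: 10 /ɔ/ → [+ATR]; 11 /j/ transparent; 12 /j/ transparent; 13 /j/ transparent; 14 /j/ transparent; 15 /j/ transparent; 16 /j/ transparent; word edge.
From /o/ at 9 leftward: 8 /ʊ/ → [+ATR]; 7 /ɛ/ → [+ATR]; 6 /o/ is itself a trigger — this domain ends here.
[+ATR] positions on the surface: 3 4 5 6 7 8 9 10.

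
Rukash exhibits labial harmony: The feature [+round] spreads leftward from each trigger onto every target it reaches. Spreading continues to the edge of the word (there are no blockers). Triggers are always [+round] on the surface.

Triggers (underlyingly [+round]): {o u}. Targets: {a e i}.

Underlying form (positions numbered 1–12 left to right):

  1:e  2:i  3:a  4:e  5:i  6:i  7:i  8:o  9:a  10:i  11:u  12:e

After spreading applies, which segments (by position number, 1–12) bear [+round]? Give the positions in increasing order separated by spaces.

1 2 3 4 5 6 7 8 9 10 11

From /o/ at 8 leftward: 7 /i/ → [+round]; 6 /i/ → [+round]; 5 /i/ → [+round]; 4 /e/ → [+round]; 3 /a/ → [+round]; 2 /i/ → [+round]; 1 /e/ → [+round]; word edge.
From /u/ at 11 leftward: 10 /i/ → [+round]; 9 /a/ → [+round]; 8 /o/ is itself a trigger — this domain ends here.
Target with no active source: position 12 stays [-round].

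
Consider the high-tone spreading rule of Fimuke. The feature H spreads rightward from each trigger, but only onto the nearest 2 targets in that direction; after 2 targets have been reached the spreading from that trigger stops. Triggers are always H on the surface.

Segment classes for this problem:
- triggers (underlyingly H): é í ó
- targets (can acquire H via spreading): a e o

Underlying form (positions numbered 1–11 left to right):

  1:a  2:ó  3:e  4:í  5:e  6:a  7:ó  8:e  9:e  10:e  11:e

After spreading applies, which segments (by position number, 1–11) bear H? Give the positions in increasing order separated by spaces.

2 3 4 5 6 7 8 9

From /ó/ at 2 rightward: 3 /e/ → H; 4 /í/ is itself a trigger — this domain ends here.
From /í/ at 4 rightward: 5 /e/ → H; 6 /a/ → H; bound reached.
From /ó/ at 7 rightward: 8 /e/ → H; 9 /e/ → H; bound reached.
Targets with no active source: positions 1 10 11 stay [-high tone].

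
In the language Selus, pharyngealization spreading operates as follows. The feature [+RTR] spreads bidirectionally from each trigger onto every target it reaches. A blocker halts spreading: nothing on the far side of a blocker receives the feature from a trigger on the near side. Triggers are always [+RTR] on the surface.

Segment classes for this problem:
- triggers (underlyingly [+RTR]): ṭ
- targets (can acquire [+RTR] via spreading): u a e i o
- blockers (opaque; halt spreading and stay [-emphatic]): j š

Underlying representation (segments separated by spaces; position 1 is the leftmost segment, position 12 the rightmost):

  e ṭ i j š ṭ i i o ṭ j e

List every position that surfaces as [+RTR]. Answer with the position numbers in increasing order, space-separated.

From /ṭ/ at 2 rightward: 3 /i/ → [+RTR]; 4 /j/ blocks.
From /ṭ/ at 2 leftward: 1 /e/ → [+RTR]; word edge.
From /ṭ/ at 6 rightward: 7 /i/ → [+RTR]; 8 /i/ → [+RTR]; 9 /o/ → [+RTR]; 10 /ṭ/ is itself a trigger — this domain ends here.
From /ṭ/ at 6 leftward: 5 /š/ blocks.
From /ṭ/ at 10 rightward: 11 /j/ blocks.
From /ṭ/ at 10 leftward: 9 /o/ → [+RTR]; 8 /i/ → [+RTR]; 7 /i/ → [+RTR]; 6 /ṭ/ is itself a trigger — this domain ends here.
Target with no active source: position 12 stays [-emphatic].

1 2 3 6 7 8 9 10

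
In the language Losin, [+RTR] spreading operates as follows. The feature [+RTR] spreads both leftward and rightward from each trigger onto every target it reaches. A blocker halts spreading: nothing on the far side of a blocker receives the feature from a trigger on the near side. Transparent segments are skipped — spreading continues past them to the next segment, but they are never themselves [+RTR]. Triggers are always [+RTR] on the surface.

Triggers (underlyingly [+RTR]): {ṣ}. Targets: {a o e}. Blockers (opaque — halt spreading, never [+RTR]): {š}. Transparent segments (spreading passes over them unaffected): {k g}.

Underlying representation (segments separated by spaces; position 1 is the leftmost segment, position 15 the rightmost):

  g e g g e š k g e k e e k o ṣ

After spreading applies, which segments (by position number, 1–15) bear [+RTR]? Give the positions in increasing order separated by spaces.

9 11 12 14 15

From /ṣ/ at 15 rightward: word edge.
From /ṣ/ at 15 leftward: 14 /o/ → [+RTR]; 13 /k/ transparent; 12 /e/ → [+RTR]; 11 /e/ → [+RTR]; 10 /k/ transparent; 9 /e/ → [+RTR]; 8 /g/ transparent; 7 /k/ transparent; 6 /š/ blocks.
Targets with no active source: positions 2 5 stay [-emphatic].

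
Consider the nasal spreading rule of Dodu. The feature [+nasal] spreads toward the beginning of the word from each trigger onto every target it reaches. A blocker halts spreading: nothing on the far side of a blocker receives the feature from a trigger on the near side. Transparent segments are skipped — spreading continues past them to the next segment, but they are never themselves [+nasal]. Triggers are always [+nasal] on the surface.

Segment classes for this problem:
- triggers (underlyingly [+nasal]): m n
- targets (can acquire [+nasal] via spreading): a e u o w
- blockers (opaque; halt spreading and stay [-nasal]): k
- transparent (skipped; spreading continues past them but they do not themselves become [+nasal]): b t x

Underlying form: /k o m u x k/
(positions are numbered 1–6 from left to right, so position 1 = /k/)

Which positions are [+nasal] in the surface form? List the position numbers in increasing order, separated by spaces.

2 3

From /m/ at 3 leftward: 2 /o/ → [+nasal]; 1 /k/ blocks.
Target with no active source: position 4 stays [-nasal].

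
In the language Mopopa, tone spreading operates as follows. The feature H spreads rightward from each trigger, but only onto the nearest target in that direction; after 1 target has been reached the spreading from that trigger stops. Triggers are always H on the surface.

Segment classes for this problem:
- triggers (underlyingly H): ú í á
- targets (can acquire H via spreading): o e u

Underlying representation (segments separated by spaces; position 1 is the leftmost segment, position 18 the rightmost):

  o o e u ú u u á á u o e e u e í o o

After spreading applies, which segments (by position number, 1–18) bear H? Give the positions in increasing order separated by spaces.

5 6 8 9 10 16 17

From /ú/ at 5 rightward: 6 /u/ → H; bound reached.
From /á/ at 8 rightward: 9 /á/ is itself a trigger — this domain ends here.
From /á/ at 9 rightward: 10 /u/ → H; bound reached.
From /í/ at 16 rightward: 17 /o/ → H; bound reached.
Targets with no active source: positions 1 2 3 4 7 11 12 13 14 15 18 stay [-high tone].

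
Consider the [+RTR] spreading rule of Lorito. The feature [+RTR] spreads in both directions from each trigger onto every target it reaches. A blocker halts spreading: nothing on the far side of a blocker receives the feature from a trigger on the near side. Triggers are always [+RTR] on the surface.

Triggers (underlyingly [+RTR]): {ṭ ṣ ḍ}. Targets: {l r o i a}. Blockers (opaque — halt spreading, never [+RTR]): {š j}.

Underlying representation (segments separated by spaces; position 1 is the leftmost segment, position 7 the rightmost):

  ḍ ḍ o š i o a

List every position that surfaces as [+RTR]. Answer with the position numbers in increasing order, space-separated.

1 2 3

From /ḍ/ at 1 rightward: 2 /ḍ/ is itself a trigger — this domain ends here.
From /ḍ/ at 1 leftward: word edge.
From /ḍ/ at 2 rightward: 3 /o/ → [+RTR]; 4 /š/ blocks.
From /ḍ/ at 2 leftward: 1 /ḍ/ is itself a trigger — this domain ends here.
Targets with no active source: positions 5 6 7 stay [-emphatic].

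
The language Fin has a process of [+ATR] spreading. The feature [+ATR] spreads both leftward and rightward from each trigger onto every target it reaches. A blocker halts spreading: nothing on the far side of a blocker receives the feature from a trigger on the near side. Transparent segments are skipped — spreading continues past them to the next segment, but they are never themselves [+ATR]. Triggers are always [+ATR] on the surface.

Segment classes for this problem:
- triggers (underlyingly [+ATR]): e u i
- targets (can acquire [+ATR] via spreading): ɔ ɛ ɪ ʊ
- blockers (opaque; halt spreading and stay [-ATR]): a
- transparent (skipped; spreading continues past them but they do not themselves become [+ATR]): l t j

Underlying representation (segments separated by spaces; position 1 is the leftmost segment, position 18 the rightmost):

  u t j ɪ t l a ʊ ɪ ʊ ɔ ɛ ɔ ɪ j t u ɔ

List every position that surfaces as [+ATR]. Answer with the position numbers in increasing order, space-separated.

From /u/ at 1 rightward: 2 /t/ transparent; 3 /j/ transparent; 4 /ɪ/ → [+ATR]; 5 /t/ transparent; 6 /l/ transparent; 7 /a/ blocks.
From /u/ at 1 leftward: word edge.
From /u/ at 17 rightward: 18 /ɔ/ → [+ATR]; word edge.
From /u/ at 17 leftward: 16 /t/ transparent; 15 /j/ transparent; 14 /ɪ/ → [+ATR]; 13 /ɔ/ → [+ATR]; 12 /ɛ/ → [+ATR]; 11 /ɔ/ → [+ATR]; 10 /ʊ/ → [+ATR]; 9 /ɪ/ → [+ATR]; 8 /ʊ/ → [+ATR]; 7 /a/ blocks.

1 4 8 9 10 11 12 13 14 17 18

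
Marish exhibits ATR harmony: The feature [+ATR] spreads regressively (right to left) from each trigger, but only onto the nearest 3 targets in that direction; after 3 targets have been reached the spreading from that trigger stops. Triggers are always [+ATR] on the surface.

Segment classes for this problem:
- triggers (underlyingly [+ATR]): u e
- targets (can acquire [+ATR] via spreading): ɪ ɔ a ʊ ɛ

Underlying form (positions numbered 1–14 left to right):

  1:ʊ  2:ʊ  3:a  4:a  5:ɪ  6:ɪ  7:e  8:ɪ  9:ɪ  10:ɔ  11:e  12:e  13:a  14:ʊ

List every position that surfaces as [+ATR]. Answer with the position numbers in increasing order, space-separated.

From /e/ at 7 leftward: 6 /ɪ/ → [+ATR]; 5 /ɪ/ → [+ATR]; 4 /a/ → [+ATR]; bound reached.
From /e/ at 11 leftward: 10 /ɔ/ → [+ATR]; 9 /ɪ/ → [+ATR]; 8 /ɪ/ → [+ATR]; bound reached.
From /e/ at 12 leftward: 11 /e/ is itself a trigger — this domain ends here.
Targets with no active source: positions 1 2 3 13 14 stay [-ATR].

4 5 6 7 8 9 10 11 12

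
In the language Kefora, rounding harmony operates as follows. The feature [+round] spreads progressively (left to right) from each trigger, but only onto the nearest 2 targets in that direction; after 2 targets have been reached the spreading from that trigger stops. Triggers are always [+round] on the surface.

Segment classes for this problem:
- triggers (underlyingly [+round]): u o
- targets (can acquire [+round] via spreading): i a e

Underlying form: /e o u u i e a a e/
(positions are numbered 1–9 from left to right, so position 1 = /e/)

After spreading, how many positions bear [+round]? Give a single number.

5

From /o/ at 2 rightward: 3 /u/ is itself a trigger — this domain ends here.
From /u/ at 3 rightward: 4 /u/ is itself a trigger — this domain ends here.
From /u/ at 4 rightward: 5 /i/ → [+round]; 6 /e/ → [+round]; bound reached.
Targets with no active source: positions 1 7 8 9 stay [-round].
[+round] positions on the surface: 2 3 4 5 6.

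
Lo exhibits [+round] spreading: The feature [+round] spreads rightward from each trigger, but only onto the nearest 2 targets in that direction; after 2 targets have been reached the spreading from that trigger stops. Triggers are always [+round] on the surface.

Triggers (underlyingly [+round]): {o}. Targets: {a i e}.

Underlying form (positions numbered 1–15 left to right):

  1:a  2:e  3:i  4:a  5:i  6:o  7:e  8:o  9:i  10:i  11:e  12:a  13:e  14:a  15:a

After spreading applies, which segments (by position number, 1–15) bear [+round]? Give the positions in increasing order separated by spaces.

6 7 8 9 10

From /o/ at 6 rightward: 7 /e/ → [+round]; 8 /o/ is itself a trigger — this domain ends here.
From /o/ at 8 rightward: 9 /i/ → [+round]; 10 /i/ → [+round]; bound reached.
Targets with no active source: positions 1 2 3 4 5 11 12 13 14 15 stay [-round].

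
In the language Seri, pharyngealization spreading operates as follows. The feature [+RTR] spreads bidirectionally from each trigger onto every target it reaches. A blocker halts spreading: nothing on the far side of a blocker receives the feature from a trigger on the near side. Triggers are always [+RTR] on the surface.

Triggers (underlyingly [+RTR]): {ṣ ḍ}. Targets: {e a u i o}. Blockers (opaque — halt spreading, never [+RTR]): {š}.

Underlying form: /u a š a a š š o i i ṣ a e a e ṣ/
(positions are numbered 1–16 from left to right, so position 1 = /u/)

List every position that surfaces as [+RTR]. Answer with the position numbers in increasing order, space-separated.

From /ṣ/ at 11 rightward: 12 /a/ → [+RTR]; 13 /e/ → [+RTR]; 14 /a/ → [+RTR]; 15 /e/ → [+RTR]; 16 /ṣ/ is itself a trigger — this domain ends here.
From /ṣ/ at 11 leftward: 10 /i/ → [+RTR]; 9 /i/ → [+RTR]; 8 /o/ → [+RTR]; 7 /š/ blocks.
From /ṣ/ at 16 rightward: word edge.
From /ṣ/ at 16 leftward: 15 /e/ → [+RTR]; 14 /a/ → [+RTR]; 13 /e/ → [+RTR]; 12 /a/ → [+RTR]; 11 /ṣ/ is itself a trigger — this domain ends here.
Targets with no active source: positions 1 2 4 5 stay [-emphatic].

8 9 10 11 12 13 14 15 16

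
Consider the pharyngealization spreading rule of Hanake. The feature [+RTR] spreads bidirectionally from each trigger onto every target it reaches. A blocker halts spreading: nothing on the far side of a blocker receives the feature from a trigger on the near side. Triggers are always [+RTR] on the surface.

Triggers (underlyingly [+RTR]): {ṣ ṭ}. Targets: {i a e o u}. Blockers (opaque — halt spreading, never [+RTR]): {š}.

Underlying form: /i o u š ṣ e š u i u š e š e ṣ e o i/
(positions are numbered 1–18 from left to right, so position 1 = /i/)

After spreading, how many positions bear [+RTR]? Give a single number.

From /ṣ/ at 5 rightward: 6 /e/ → [+RTR]; 7 /š/ blocks.
From /ṣ/ at 5 leftward: 4 /š/ blocks.
From /ṣ/ at 15 rightward: 16 /e/ → [+RTR]; 17 /o/ → [+RTR]; 18 /i/ → [+RTR]; word edge.
From /ṣ/ at 15 leftward: 14 /e/ → [+RTR]; 13 /š/ blocks.
Targets with no active source: positions 1 2 3 8 9 10 12 stay [-emphatic].
[+RTR] positions on the surface: 5 6 14 15 16 17 18.

7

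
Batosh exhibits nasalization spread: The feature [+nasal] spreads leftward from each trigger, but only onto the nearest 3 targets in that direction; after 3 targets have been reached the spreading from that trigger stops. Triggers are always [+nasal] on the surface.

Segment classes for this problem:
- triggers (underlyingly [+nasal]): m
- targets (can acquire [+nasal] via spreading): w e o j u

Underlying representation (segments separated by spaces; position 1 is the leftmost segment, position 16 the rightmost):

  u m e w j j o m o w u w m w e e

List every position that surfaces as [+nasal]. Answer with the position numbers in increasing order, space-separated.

From /m/ at 2 leftward: 1 /u/ → [+nasal]; word edge.
From /m/ at 8 leftward: 7 /o/ → [+nasal]; 6 /j/ → [+nasal]; 5 /j/ → [+nasal]; bound reached.
From /m/ at 13 leftward: 12 /w/ → [+nasal]; 11 /u/ → [+nasal]; 10 /w/ → [+nasal]; bound reached.
Targets with no active source: positions 3 4 9 14 15 16 stay [-nasal].

1 2 5 6 7 8 10 11 12 13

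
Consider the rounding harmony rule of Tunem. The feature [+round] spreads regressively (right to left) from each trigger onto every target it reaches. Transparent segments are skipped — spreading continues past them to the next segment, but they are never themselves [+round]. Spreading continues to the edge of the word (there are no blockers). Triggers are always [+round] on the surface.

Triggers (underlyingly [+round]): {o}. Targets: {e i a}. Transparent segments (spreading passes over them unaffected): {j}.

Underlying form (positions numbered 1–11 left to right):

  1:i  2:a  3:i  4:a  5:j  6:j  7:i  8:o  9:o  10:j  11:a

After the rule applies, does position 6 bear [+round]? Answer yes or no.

From /o/ at 8 leftward: 7 /i/ → [+round]; 6 /j/ transparent; 5 /j/ transparent; 4 /a/ → [+round]; 3 /i/ → [+round]; 2 /a/ → [+round]; 1 /i/ → [+round]; word edge.
From /o/ at 9 leftward: 8 /o/ is itself a trigger — this domain ends here.
Target with no active source: position 11 stays [-round].
[+round] positions on the surface: 1 2 3 4 7 8 9.

no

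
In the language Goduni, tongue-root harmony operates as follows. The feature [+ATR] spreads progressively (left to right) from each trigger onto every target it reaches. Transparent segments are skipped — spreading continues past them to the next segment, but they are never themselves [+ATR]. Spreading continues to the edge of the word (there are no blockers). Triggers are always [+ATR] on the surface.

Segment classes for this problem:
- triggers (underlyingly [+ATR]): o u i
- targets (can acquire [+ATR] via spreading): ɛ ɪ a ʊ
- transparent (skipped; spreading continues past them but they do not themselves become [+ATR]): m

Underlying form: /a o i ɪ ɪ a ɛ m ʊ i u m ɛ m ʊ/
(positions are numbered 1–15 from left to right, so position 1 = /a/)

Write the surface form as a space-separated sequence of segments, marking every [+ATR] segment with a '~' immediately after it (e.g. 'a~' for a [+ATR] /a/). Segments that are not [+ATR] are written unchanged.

a o~ i~ ɪ~ ɪ~ a~ ɛ~ m ʊ~ i~ u~ m ɛ~ m ʊ~

From /o/ at 2 rightward: 3 /i/ is itself a trigger — this domain ends here.
From /i/ at 3 rightward: 4 /ɪ/ → [+ATR]; 5 /ɪ/ → [+ATR]; 6 /a/ → [+ATR]; 7 /ɛ/ → [+ATR]; 8 /m/ transparent; 9 /ʊ/ → [+ATR]; 10 /i/ is itself a trigger — this domain ends here.
From /i/ at 10 rightward: 11 /u/ is itself a trigger — this domain ends here.
From /u/ at 11 rightward: 12 /m/ transparent; 13 /ɛ/ → [+ATR]; 14 /m/ transparent; 15 /ʊ/ → [+ATR]; word edge.
Target with no active source: position 1 stays [-ATR].
[+ATR] positions on the surface: 2 3 4 5 6 7 9 10 11 13 15.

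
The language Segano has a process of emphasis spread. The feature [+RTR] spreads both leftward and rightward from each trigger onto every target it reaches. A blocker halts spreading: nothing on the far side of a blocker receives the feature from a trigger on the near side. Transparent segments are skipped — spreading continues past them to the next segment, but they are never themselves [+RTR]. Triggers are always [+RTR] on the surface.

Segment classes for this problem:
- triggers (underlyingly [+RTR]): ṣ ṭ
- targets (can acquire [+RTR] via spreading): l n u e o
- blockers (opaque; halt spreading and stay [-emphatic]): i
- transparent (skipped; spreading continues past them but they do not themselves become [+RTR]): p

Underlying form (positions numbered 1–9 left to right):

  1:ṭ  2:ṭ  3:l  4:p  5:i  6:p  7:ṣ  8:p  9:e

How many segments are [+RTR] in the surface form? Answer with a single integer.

5

From /ṭ/ at 1 rightward: 2 /ṭ/ is itself a trigger — this domain ends here.
From /ṭ/ at 1 leftward: word edge.
From /ṭ/ at 2 rightward: 3 /l/ → [+RTR]; 4 /p/ transparent; 5 /i/ blocks.
From /ṭ/ at 2 leftward: 1 /ṭ/ is itself a trigger — this domain ends here.
From /ṣ/ at 7 rightward: 8 /p/ transparent; 9 /e/ → [+RTR]; word edge.
From /ṣ/ at 7 leftward: 6 /p/ transparent; 5 /i/ blocks.
[+RTR] positions on the surface: 1 2 3 7 9.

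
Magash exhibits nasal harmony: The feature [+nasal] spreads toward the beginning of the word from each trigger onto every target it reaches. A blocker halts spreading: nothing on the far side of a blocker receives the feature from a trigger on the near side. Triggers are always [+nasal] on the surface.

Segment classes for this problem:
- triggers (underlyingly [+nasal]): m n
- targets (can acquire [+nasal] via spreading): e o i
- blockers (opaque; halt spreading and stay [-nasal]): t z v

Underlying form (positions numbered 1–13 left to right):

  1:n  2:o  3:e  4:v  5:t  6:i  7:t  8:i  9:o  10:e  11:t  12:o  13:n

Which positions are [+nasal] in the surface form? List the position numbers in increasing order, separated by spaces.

1 12 13

From /n/ at 1 leftward: word edge.
From /n/ at 13 leftward: 12 /o/ → [+nasal]; 11 /t/ blocks.
Targets with no active source: positions 2 3 6 8 9 10 stay [-nasal].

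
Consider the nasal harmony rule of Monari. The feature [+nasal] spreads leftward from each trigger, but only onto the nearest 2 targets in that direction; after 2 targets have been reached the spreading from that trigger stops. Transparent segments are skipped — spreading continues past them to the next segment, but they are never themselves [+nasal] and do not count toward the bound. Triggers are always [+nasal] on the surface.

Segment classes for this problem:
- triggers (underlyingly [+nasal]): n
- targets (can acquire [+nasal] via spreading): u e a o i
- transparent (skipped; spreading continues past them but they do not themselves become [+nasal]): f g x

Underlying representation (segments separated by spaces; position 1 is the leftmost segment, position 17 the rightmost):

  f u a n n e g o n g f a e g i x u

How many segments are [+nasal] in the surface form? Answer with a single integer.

From /n/ at 4 leftward: 3 /a/ → [+nasal]; 2 /u/ → [+nasal]; bound reached.
From /n/ at 5 leftward: 4 /n/ is itself a trigger — this domain ends here.
From /n/ at 9 leftward: 8 /o/ → [+nasal]; 7 /g/ transparent; 6 /e/ → [+nasal]; bound reached.
Targets with no active source: positions 12 13 15 17 stay [-nasal].
[+nasal] positions on the surface: 2 3 4 5 6 8 9.

7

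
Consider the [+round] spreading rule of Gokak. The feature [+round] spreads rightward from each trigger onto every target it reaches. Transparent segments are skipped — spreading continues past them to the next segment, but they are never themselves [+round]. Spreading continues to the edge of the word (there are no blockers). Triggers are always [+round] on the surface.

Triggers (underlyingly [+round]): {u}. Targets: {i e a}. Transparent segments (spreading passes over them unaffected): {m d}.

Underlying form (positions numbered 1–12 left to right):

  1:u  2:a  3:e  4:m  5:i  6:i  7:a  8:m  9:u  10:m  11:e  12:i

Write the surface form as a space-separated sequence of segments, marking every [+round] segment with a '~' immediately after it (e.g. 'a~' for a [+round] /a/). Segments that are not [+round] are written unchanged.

u~ a~ e~ m i~ i~ a~ m u~ m e~ i~

From /u/ at 1 rightward: 2 /a/ → [+round]; 3 /e/ → [+round]; 4 /m/ transparent; 5 /i/ → [+round]; 6 /i/ → [+round]; 7 /a/ → [+round]; 8 /m/ transparent; 9 /u/ is itself a trigger — this domain ends here.
From /u/ at 9 rightward: 10 /m/ transparent; 11 /e/ → [+round]; 12 /i/ → [+round]; word edge.
[+round] positions on the surface: 1 2 3 5 6 7 9 11 12.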